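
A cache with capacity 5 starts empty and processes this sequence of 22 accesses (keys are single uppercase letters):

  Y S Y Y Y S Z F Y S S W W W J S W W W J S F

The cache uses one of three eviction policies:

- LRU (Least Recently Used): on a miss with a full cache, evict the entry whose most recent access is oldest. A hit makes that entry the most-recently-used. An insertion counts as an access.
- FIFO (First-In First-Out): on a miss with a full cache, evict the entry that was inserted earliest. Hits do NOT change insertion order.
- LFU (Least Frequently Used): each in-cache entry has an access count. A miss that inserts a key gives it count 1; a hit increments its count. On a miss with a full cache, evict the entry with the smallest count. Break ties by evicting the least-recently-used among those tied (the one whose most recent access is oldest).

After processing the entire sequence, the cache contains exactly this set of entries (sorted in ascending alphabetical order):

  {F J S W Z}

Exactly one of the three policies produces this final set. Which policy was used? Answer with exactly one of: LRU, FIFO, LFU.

Simulating under each policy and comparing final sets:
  LRU: final set = {F J S W Y} -> differs
  FIFO: final set = {F J S W Z} -> MATCHES target
  LFU: final set = {F J S W Y} -> differs
Only FIFO produces the target set.

Answer: FIFO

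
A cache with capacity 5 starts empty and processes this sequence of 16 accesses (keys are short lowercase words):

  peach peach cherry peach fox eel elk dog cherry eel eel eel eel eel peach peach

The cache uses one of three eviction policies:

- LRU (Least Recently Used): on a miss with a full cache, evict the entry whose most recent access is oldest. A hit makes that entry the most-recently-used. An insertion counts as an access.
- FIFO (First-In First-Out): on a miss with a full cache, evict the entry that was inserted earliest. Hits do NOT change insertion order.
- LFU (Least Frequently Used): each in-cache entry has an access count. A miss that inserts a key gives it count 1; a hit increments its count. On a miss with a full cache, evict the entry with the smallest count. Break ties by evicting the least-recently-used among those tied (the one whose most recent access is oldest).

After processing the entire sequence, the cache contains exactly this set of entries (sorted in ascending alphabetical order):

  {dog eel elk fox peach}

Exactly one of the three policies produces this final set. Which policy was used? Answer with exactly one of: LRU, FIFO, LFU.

Answer: FIFO

Derivation:
Simulating under each policy and comparing final sets:
  LRU: final set = {cherry dog eel elk peach} -> differs
  FIFO: final set = {dog eel elk fox peach} -> MATCHES target
  LFU: final set = {cherry dog eel elk peach} -> differs
Only FIFO produces the target set.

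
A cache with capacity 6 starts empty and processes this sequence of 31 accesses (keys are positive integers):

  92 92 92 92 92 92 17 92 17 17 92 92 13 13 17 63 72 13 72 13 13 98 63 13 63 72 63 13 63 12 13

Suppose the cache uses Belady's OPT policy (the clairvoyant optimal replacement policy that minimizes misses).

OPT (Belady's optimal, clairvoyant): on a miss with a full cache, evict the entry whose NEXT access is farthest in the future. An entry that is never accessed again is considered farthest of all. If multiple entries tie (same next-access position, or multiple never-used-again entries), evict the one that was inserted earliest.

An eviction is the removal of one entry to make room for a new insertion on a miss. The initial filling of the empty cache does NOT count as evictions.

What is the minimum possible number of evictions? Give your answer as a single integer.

Answer: 1

Derivation:
OPT (Belady) simulation (capacity=6):
  1. access 92: MISS. Cache: [92]
  2. access 92: HIT. Next use of 92: step 3. Cache: [92]
  3. access 92: HIT. Next use of 92: step 4. Cache: [92]
  4. access 92: HIT. Next use of 92: step 5. Cache: [92]
  5. access 92: HIT. Next use of 92: step 6. Cache: [92]
  6. access 92: HIT. Next use of 92: step 8. Cache: [92]
  7. access 17: MISS. Cache: [92 17]
  8. access 92: HIT. Next use of 92: step 11. Cache: [92 17]
  9. access 17: HIT. Next use of 17: step 10. Cache: [92 17]
  10. access 17: HIT. Next use of 17: step 15. Cache: [92 17]
  11. access 92: HIT. Next use of 92: step 12. Cache: [92 17]
  12. access 92: HIT. Next use of 92: never. Cache: [92 17]
  13. access 13: MISS. Cache: [92 17 13]
  14. access 13: HIT. Next use of 13: step 18. Cache: [92 17 13]
  15. access 17: HIT. Next use of 17: never. Cache: [92 17 13]
  16. access 63: MISS. Cache: [92 17 13 63]
  17. access 72: MISS. Cache: [92 17 13 63 72]
  18. access 13: HIT. Next use of 13: step 20. Cache: [92 17 13 63 72]
  19. access 72: HIT. Next use of 72: step 26. Cache: [92 17 13 63 72]
  20. access 13: HIT. Next use of 13: step 21. Cache: [92 17 13 63 72]
  21. access 13: HIT. Next use of 13: step 24. Cache: [92 17 13 63 72]
  22. access 98: MISS. Cache: [92 17 13 63 72 98]
  23. access 63: HIT. Next use of 63: step 25. Cache: [92 17 13 63 72 98]
  24. access 13: HIT. Next use of 13: step 28. Cache: [92 17 13 63 72 98]
  25. access 63: HIT. Next use of 63: step 27. Cache: [92 17 13 63 72 98]
  26. access 72: HIT. Next use of 72: never. Cache: [92 17 13 63 72 98]
  27. access 63: HIT. Next use of 63: step 29. Cache: [92 17 13 63 72 98]
  28. access 13: HIT. Next use of 13: step 31. Cache: [92 17 13 63 72 98]
  29. access 63: HIT. Next use of 63: never. Cache: [92 17 13 63 72 98]
  30. access 12: MISS, evict 92 (next use: never). Cache: [17 13 63 72 98 12]
  31. access 13: HIT. Next use of 13: never. Cache: [17 13 63 72 98 12]
Total: 24 hits, 7 misses, 1 evictions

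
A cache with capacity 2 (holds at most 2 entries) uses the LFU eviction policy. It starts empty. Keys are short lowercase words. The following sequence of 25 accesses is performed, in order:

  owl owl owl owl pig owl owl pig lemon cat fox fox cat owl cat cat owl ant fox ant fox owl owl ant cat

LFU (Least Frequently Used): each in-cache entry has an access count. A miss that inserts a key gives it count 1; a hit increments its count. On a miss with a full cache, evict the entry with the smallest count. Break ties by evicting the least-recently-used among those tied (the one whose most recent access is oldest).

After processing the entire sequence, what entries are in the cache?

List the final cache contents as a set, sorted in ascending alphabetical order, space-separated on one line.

LFU simulation (capacity=2):
  1. access owl: MISS. Cache: [owl(c=1)]
  2. access owl: HIT, count now 2. Cache: [owl(c=2)]
  3. access owl: HIT, count now 3. Cache: [owl(c=3)]
  4. access owl: HIT, count now 4. Cache: [owl(c=4)]
  5. access pig: MISS. Cache: [pig(c=1) owl(c=4)]
  6. access owl: HIT, count now 5. Cache: [pig(c=1) owl(c=5)]
  7. access owl: HIT, count now 6. Cache: [pig(c=1) owl(c=6)]
  8. access pig: HIT, count now 2. Cache: [pig(c=2) owl(c=6)]
  9. access lemon: MISS, evict pig(c=2). Cache: [lemon(c=1) owl(c=6)]
  10. access cat: MISS, evict lemon(c=1). Cache: [cat(c=1) owl(c=6)]
  11. access fox: MISS, evict cat(c=1). Cache: [fox(c=1) owl(c=6)]
  12. access fox: HIT, count now 2. Cache: [fox(c=2) owl(c=6)]
  13. access cat: MISS, evict fox(c=2). Cache: [cat(c=1) owl(c=6)]
  14. access owl: HIT, count now 7. Cache: [cat(c=1) owl(c=7)]
  15. access cat: HIT, count now 2. Cache: [cat(c=2) owl(c=7)]
  16. access cat: HIT, count now 3. Cache: [cat(c=3) owl(c=7)]
  17. access owl: HIT, count now 8. Cache: [cat(c=3) owl(c=8)]
  18. access ant: MISS, evict cat(c=3). Cache: [ant(c=1) owl(c=8)]
  19. access fox: MISS, evict ant(c=1). Cache: [fox(c=1) owl(c=8)]
  20. access ant: MISS, evict fox(c=1). Cache: [ant(c=1) owl(c=8)]
  21. access fox: MISS, evict ant(c=1). Cache: [fox(c=1) owl(c=8)]
  22. access owl: HIT, count now 9. Cache: [fox(c=1) owl(c=9)]
  23. access owl: HIT, count now 10. Cache: [fox(c=1) owl(c=10)]
  24. access ant: MISS, evict fox(c=1). Cache: [ant(c=1) owl(c=10)]
  25. access cat: MISS, evict ant(c=1). Cache: [cat(c=1) owl(c=10)]
Total: 13 hits, 12 misses, 10 evictions

Answer: cat owl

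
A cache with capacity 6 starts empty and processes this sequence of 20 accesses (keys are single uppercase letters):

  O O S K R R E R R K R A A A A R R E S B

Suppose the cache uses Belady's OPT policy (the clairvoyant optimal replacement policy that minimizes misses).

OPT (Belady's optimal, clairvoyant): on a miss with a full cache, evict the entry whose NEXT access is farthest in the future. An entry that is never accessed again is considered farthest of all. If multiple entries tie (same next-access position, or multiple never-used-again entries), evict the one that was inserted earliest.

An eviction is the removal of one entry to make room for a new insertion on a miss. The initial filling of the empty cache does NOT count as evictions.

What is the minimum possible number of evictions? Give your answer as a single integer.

Answer: 1

Derivation:
OPT (Belady) simulation (capacity=6):
  1. access O: MISS. Cache: [O]
  2. access O: HIT. Next use of O: never. Cache: [O]
  3. access S: MISS. Cache: [O S]
  4. access K: MISS. Cache: [O S K]
  5. access R: MISS. Cache: [O S K R]
  6. access R: HIT. Next use of R: step 8. Cache: [O S K R]
  7. access E: MISS. Cache: [O S K R E]
  8. access R: HIT. Next use of R: step 9. Cache: [O S K R E]
  9. access R: HIT. Next use of R: step 11. Cache: [O S K R E]
  10. access K: HIT. Next use of K: never. Cache: [O S K R E]
  11. access R: HIT. Next use of R: step 16. Cache: [O S K R E]
  12. access A: MISS. Cache: [O S K R E A]
  13. access A: HIT. Next use of A: step 14. Cache: [O S K R E A]
  14. access A: HIT. Next use of A: step 15. Cache: [O S K R E A]
  15. access A: HIT. Next use of A: never. Cache: [O S K R E A]
  16. access R: HIT. Next use of R: step 17. Cache: [O S K R E A]
  17. access R: HIT. Next use of R: never. Cache: [O S K R E A]
  18. access E: HIT. Next use of E: never. Cache: [O S K R E A]
  19. access S: HIT. Next use of S: never. Cache: [O S K R E A]
  20. access B: MISS, evict O (next use: never). Cache: [S K R E A B]
Total: 13 hits, 7 misses, 1 evictions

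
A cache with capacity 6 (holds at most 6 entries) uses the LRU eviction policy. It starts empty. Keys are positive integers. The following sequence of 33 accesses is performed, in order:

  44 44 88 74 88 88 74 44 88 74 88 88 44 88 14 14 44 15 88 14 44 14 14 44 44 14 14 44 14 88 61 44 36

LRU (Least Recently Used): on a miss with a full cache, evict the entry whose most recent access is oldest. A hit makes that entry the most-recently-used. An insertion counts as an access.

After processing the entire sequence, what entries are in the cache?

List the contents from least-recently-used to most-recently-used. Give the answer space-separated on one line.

LRU simulation (capacity=6):
  1. access 44: MISS. Cache (LRU->MRU): [44]
  2. access 44: HIT. Cache (LRU->MRU): [44]
  3. access 88: MISS. Cache (LRU->MRU): [44 88]
  4. access 74: MISS. Cache (LRU->MRU): [44 88 74]
  5. access 88: HIT. Cache (LRU->MRU): [44 74 88]
  6. access 88: HIT. Cache (LRU->MRU): [44 74 88]
  7. access 74: HIT. Cache (LRU->MRU): [44 88 74]
  8. access 44: HIT. Cache (LRU->MRU): [88 74 44]
  9. access 88: HIT. Cache (LRU->MRU): [74 44 88]
  10. access 74: HIT. Cache (LRU->MRU): [44 88 74]
  11. access 88: HIT. Cache (LRU->MRU): [44 74 88]
  12. access 88: HIT. Cache (LRU->MRU): [44 74 88]
  13. access 44: HIT. Cache (LRU->MRU): [74 88 44]
  14. access 88: HIT. Cache (LRU->MRU): [74 44 88]
  15. access 14: MISS. Cache (LRU->MRU): [74 44 88 14]
  16. access 14: HIT. Cache (LRU->MRU): [74 44 88 14]
  17. access 44: HIT. Cache (LRU->MRU): [74 88 14 44]
  18. access 15: MISS. Cache (LRU->MRU): [74 88 14 44 15]
  19. access 88: HIT. Cache (LRU->MRU): [74 14 44 15 88]
  20. access 14: HIT. Cache (LRU->MRU): [74 44 15 88 14]
  21. access 44: HIT. Cache (LRU->MRU): [74 15 88 14 44]
  22. access 14: HIT. Cache (LRU->MRU): [74 15 88 44 14]
  23. access 14: HIT. Cache (LRU->MRU): [74 15 88 44 14]
  24. access 44: HIT. Cache (LRU->MRU): [74 15 88 14 44]
  25. access 44: HIT. Cache (LRU->MRU): [74 15 88 14 44]
  26. access 14: HIT. Cache (LRU->MRU): [74 15 88 44 14]
  27. access 14: HIT. Cache (LRU->MRU): [74 15 88 44 14]
  28. access 44: HIT. Cache (LRU->MRU): [74 15 88 14 44]
  29. access 14: HIT. Cache (LRU->MRU): [74 15 88 44 14]
  30. access 88: HIT. Cache (LRU->MRU): [74 15 44 14 88]
  31. access 61: MISS. Cache (LRU->MRU): [74 15 44 14 88 61]
  32. access 44: HIT. Cache (LRU->MRU): [74 15 14 88 61 44]
  33. access 36: MISS, evict 74. Cache (LRU->MRU): [15 14 88 61 44 36]
Total: 26 hits, 7 misses, 1 evictions

Answer: 15 14 88 61 44 36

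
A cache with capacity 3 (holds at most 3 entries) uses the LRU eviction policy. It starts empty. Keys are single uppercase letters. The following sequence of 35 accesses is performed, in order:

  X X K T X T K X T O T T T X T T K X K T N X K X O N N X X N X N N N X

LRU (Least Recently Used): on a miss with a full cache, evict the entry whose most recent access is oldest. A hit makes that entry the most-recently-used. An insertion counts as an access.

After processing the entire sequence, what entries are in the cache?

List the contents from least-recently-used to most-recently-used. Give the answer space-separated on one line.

Answer: O N X

Derivation:
LRU simulation (capacity=3):
  1. access X: MISS. Cache (LRU->MRU): [X]
  2. access X: HIT. Cache (LRU->MRU): [X]
  3. access K: MISS. Cache (LRU->MRU): [X K]
  4. access T: MISS. Cache (LRU->MRU): [X K T]
  5. access X: HIT. Cache (LRU->MRU): [K T X]
  6. access T: HIT. Cache (LRU->MRU): [K X T]
  7. access K: HIT. Cache (LRU->MRU): [X T K]
  8. access X: HIT. Cache (LRU->MRU): [T K X]
  9. access T: HIT. Cache (LRU->MRU): [K X T]
  10. access O: MISS, evict K. Cache (LRU->MRU): [X T O]
  11. access T: HIT. Cache (LRU->MRU): [X O T]
  12. access T: HIT. Cache (LRU->MRU): [X O T]
  13. access T: HIT. Cache (LRU->MRU): [X O T]
  14. access X: HIT. Cache (LRU->MRU): [O T X]
  15. access T: HIT. Cache (LRU->MRU): [O X T]
  16. access T: HIT. Cache (LRU->MRU): [O X T]
  17. access K: MISS, evict O. Cache (LRU->MRU): [X T K]
  18. access X: HIT. Cache (LRU->MRU): [T K X]
  19. access K: HIT. Cache (LRU->MRU): [T X K]
  20. access T: HIT. Cache (LRU->MRU): [X K T]
  21. access N: MISS, evict X. Cache (LRU->MRU): [K T N]
  22. access X: MISS, evict K. Cache (LRU->MRU): [T N X]
  23. access K: MISS, evict T. Cache (LRU->MRU): [N X K]
  24. access X: HIT. Cache (LRU->MRU): [N K X]
  25. access O: MISS, evict N. Cache (LRU->MRU): [K X O]
  26. access N: MISS, evict K. Cache (LRU->MRU): [X O N]
  27. access N: HIT. Cache (LRU->MRU): [X O N]
  28. access X: HIT. Cache (LRU->MRU): [O N X]
  29. access X: HIT. Cache (LRU->MRU): [O N X]
  30. access N: HIT. Cache (LRU->MRU): [O X N]
  31. access X: HIT. Cache (LRU->MRU): [O N X]
  32. access N: HIT. Cache (LRU->MRU): [O X N]
  33. access N: HIT. Cache (LRU->MRU): [O X N]
  34. access N: HIT. Cache (LRU->MRU): [O X N]
  35. access X: HIT. Cache (LRU->MRU): [O N X]
Total: 25 hits, 10 misses, 7 evictions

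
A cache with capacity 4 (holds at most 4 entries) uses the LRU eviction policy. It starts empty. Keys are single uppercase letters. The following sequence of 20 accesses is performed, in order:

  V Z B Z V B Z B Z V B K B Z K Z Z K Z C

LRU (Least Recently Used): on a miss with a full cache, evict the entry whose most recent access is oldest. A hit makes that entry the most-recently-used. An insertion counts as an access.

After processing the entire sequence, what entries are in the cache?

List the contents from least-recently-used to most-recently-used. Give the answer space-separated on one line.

Answer: B K Z C

Derivation:
LRU simulation (capacity=4):
  1. access V: MISS. Cache (LRU->MRU): [V]
  2. access Z: MISS. Cache (LRU->MRU): [V Z]
  3. access B: MISS. Cache (LRU->MRU): [V Z B]
  4. access Z: HIT. Cache (LRU->MRU): [V B Z]
  5. access V: HIT. Cache (LRU->MRU): [B Z V]
  6. access B: HIT. Cache (LRU->MRU): [Z V B]
  7. access Z: HIT. Cache (LRU->MRU): [V B Z]
  8. access B: HIT. Cache (LRU->MRU): [V Z B]
  9. access Z: HIT. Cache (LRU->MRU): [V B Z]
  10. access V: HIT. Cache (LRU->MRU): [B Z V]
  11. access B: HIT. Cache (LRU->MRU): [Z V B]
  12. access K: MISS. Cache (LRU->MRU): [Z V B K]
  13. access B: HIT. Cache (LRU->MRU): [Z V K B]
  14. access Z: HIT. Cache (LRU->MRU): [V K B Z]
  15. access K: HIT. Cache (LRU->MRU): [V B Z K]
  16. access Z: HIT. Cache (LRU->MRU): [V B K Z]
  17. access Z: HIT. Cache (LRU->MRU): [V B K Z]
  18. access K: HIT. Cache (LRU->MRU): [V B Z K]
  19. access Z: HIT. Cache (LRU->MRU): [V B K Z]
  20. access C: MISS, evict V. Cache (LRU->MRU): [B K Z C]
Total: 15 hits, 5 misses, 1 evictions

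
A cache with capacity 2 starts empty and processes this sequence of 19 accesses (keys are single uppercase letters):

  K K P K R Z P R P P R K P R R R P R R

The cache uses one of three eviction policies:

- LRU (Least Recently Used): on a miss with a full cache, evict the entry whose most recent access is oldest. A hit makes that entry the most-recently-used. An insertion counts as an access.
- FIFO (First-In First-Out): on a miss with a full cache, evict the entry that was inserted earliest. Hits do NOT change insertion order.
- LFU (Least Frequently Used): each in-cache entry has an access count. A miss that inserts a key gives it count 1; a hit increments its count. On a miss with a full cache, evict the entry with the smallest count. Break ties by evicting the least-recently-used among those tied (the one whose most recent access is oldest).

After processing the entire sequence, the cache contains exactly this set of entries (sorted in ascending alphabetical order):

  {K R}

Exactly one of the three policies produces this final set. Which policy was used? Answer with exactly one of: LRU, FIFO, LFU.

Answer: LFU

Derivation:
Simulating under each policy and comparing final sets:
  LRU: final set = {P R} -> differs
  FIFO: final set = {P R} -> differs
  LFU: final set = {K R} -> MATCHES target
Only LFU produces the target set.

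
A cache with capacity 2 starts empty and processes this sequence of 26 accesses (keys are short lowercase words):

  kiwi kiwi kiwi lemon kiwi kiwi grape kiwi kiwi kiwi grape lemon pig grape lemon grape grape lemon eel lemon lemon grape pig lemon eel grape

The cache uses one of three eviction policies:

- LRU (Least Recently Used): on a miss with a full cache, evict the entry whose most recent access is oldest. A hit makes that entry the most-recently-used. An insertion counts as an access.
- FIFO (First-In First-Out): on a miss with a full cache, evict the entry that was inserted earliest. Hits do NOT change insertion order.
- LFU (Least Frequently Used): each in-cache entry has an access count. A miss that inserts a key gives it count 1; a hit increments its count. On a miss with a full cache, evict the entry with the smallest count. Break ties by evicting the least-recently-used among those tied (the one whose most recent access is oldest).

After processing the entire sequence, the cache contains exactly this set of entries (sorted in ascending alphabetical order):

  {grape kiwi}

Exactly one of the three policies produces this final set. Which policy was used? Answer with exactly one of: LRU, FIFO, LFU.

Answer: LFU

Derivation:
Simulating under each policy and comparing final sets:
  LRU: final set = {eel grape} -> differs
  FIFO: final set = {eel grape} -> differs
  LFU: final set = {grape kiwi} -> MATCHES target
Only LFU produces the target set.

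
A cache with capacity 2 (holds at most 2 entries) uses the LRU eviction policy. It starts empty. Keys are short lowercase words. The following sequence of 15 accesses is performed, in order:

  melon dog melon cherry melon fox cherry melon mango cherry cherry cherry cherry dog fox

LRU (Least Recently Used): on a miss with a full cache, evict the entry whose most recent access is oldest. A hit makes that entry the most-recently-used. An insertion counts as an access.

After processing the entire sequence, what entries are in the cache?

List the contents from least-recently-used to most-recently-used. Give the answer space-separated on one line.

LRU simulation (capacity=2):
  1. access melon: MISS. Cache (LRU->MRU): [melon]
  2. access dog: MISS. Cache (LRU->MRU): [melon dog]
  3. access melon: HIT. Cache (LRU->MRU): [dog melon]
  4. access cherry: MISS, evict dog. Cache (LRU->MRU): [melon cherry]
  5. access melon: HIT. Cache (LRU->MRU): [cherry melon]
  6. access fox: MISS, evict cherry. Cache (LRU->MRU): [melon fox]
  7. access cherry: MISS, evict melon. Cache (LRU->MRU): [fox cherry]
  8. access melon: MISS, evict fox. Cache (LRU->MRU): [cherry melon]
  9. access mango: MISS, evict cherry. Cache (LRU->MRU): [melon mango]
  10. access cherry: MISS, evict melon. Cache (LRU->MRU): [mango cherry]
  11. access cherry: HIT. Cache (LRU->MRU): [mango cherry]
  12. access cherry: HIT. Cache (LRU->MRU): [mango cherry]
  13. access cherry: HIT. Cache (LRU->MRU): [mango cherry]
  14. access dog: MISS, evict mango. Cache (LRU->MRU): [cherry dog]
  15. access fox: MISS, evict cherry. Cache (LRU->MRU): [dog fox]
Total: 5 hits, 10 misses, 8 evictions

Answer: dog fox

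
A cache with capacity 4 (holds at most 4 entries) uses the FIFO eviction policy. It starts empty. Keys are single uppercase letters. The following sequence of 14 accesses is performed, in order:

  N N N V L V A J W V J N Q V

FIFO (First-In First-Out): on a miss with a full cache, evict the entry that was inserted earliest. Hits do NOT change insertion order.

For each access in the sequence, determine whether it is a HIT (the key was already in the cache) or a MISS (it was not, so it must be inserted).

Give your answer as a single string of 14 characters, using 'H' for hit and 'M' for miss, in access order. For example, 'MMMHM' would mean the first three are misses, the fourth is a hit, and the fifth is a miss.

FIFO simulation (capacity=4):
  1. access N: MISS. Cache (old->new): [N]
  2. access N: HIT. Cache (old->new): [N]
  3. access N: HIT. Cache (old->new): [N]
  4. access V: MISS. Cache (old->new): [N V]
  5. access L: MISS. Cache (old->new): [N V L]
  6. access V: HIT. Cache (old->new): [N V L]
  7. access A: MISS. Cache (old->new): [N V L A]
  8. access J: MISS, evict N. Cache (old->new): [V L A J]
  9. access W: MISS, evict V. Cache (old->new): [L A J W]
  10. access V: MISS, evict L. Cache (old->new): [A J W V]
  11. access J: HIT. Cache (old->new): [A J W V]
  12. access N: MISS, evict A. Cache (old->new): [J W V N]
  13. access Q: MISS, evict J. Cache (old->new): [W V N Q]
  14. access V: HIT. Cache (old->new): [W V N Q]
Total: 5 hits, 9 misses, 5 evictions

Answer: MHHMMHMMMMHMMH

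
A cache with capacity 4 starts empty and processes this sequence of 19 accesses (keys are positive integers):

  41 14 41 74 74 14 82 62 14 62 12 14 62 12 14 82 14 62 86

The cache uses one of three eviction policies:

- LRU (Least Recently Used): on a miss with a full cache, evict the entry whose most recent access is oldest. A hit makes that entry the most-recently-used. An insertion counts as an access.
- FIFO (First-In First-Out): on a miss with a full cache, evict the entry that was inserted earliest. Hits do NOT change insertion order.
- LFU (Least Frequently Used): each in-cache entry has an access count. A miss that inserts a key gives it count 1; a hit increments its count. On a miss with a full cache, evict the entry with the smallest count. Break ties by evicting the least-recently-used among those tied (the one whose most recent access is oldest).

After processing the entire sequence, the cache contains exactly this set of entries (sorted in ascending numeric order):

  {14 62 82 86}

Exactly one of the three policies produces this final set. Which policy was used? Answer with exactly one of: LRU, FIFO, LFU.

Answer: LRU

Derivation:
Simulating under each policy and comparing final sets:
  LRU: final set = {14 62 82 86} -> MATCHES target
  FIFO: final set = {12 14 62 86} -> differs
  LFU: final set = {12 14 62 86} -> differs
Only LRU produces the target set.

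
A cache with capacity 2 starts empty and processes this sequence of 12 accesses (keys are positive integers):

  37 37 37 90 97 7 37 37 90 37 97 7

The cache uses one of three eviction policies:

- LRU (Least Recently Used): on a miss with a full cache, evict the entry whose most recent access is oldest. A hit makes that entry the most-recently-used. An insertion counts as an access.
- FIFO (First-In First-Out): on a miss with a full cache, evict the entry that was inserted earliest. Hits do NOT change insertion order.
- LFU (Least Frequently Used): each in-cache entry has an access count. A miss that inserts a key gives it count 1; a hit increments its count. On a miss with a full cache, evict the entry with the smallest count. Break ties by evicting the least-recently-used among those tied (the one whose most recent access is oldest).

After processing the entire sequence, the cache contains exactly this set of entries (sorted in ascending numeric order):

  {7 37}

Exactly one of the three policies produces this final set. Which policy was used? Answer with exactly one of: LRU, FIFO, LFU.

Answer: LFU

Derivation:
Simulating under each policy and comparing final sets:
  LRU: final set = {7 97} -> differs
  FIFO: final set = {7 97} -> differs
  LFU: final set = {7 37} -> MATCHES target
Only LFU produces the target set.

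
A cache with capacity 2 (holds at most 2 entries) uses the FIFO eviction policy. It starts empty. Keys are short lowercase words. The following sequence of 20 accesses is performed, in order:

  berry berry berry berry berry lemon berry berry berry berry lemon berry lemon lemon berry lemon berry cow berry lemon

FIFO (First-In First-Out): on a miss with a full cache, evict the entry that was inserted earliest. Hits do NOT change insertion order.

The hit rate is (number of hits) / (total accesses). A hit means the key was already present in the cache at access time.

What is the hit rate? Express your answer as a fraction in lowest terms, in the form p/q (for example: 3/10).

FIFO simulation (capacity=2):
  1. access berry: MISS. Cache (old->new): [berry]
  2. access berry: HIT. Cache (old->new): [berry]
  3. access berry: HIT. Cache (old->new): [berry]
  4. access berry: HIT. Cache (old->new): [berry]
  5. access berry: HIT. Cache (old->new): [berry]
  6. access lemon: MISS. Cache (old->new): [berry lemon]
  7. access berry: HIT. Cache (old->new): [berry lemon]
  8. access berry: HIT. Cache (old->new): [berry lemon]
  9. access berry: HIT. Cache (old->new): [berry lemon]
  10. access berry: HIT. Cache (old->new): [berry lemon]
  11. access lemon: HIT. Cache (old->new): [berry lemon]
  12. access berry: HIT. Cache (old->new): [berry lemon]
  13. access lemon: HIT. Cache (old->new): [berry lemon]
  14. access lemon: HIT. Cache (old->new): [berry lemon]
  15. access berry: HIT. Cache (old->new): [berry lemon]
  16. access lemon: HIT. Cache (old->new): [berry lemon]
  17. access berry: HIT. Cache (old->new): [berry lemon]
  18. access cow: MISS, evict berry. Cache (old->new): [lemon cow]
  19. access berry: MISS, evict lemon. Cache (old->new): [cow berry]
  20. access lemon: MISS, evict cow. Cache (old->new): [berry lemon]
Total: 15 hits, 5 misses, 3 evictions

Hit rate = 15/20 = 3/4

Answer: 3/4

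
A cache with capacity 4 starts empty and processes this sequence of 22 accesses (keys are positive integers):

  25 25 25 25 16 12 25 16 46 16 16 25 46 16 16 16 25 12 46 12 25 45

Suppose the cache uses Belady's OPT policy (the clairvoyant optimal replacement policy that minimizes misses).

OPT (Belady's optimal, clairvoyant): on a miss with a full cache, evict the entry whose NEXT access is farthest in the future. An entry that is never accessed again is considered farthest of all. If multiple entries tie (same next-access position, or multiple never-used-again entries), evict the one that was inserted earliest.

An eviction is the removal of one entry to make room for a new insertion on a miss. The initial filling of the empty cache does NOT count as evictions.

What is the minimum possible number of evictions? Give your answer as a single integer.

Answer: 1

Derivation:
OPT (Belady) simulation (capacity=4):
  1. access 25: MISS. Cache: [25]
  2. access 25: HIT. Next use of 25: step 3. Cache: [25]
  3. access 25: HIT. Next use of 25: step 4. Cache: [25]
  4. access 25: HIT. Next use of 25: step 7. Cache: [25]
  5. access 16: MISS. Cache: [25 16]
  6. access 12: MISS. Cache: [25 16 12]
  7. access 25: HIT. Next use of 25: step 12. Cache: [25 16 12]
  8. access 16: HIT. Next use of 16: step 10. Cache: [25 16 12]
  9. access 46: MISS. Cache: [25 16 12 46]
  10. access 16: HIT. Next use of 16: step 11. Cache: [25 16 12 46]
  11. access 16: HIT. Next use of 16: step 14. Cache: [25 16 12 46]
  12. access 25: HIT. Next use of 25: step 17. Cache: [25 16 12 46]
  13. access 46: HIT. Next use of 46: step 19. Cache: [25 16 12 46]
  14. access 16: HIT. Next use of 16: step 15. Cache: [25 16 12 46]
  15. access 16: HIT. Next use of 16: step 16. Cache: [25 16 12 46]
  16. access 16: HIT. Next use of 16: never. Cache: [25 16 12 46]
  17. access 25: HIT. Next use of 25: step 21. Cache: [25 16 12 46]
  18. access 12: HIT. Next use of 12: step 20. Cache: [25 16 12 46]
  19. access 46: HIT. Next use of 46: never. Cache: [25 16 12 46]
  20. access 12: HIT. Next use of 12: never. Cache: [25 16 12 46]
  21. access 25: HIT. Next use of 25: never. Cache: [25 16 12 46]
  22. access 45: MISS, evict 25 (next use: never). Cache: [16 12 46 45]
Total: 17 hits, 5 misses, 1 evictions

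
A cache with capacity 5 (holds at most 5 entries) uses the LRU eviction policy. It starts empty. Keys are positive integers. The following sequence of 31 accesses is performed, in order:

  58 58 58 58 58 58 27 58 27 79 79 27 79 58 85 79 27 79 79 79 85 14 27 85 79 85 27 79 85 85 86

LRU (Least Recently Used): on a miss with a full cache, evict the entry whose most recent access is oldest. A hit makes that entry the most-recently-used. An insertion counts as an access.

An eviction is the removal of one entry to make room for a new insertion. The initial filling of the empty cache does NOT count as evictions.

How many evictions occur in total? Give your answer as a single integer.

LRU simulation (capacity=5):
  1. access 58: MISS. Cache (LRU->MRU): [58]
  2. access 58: HIT. Cache (LRU->MRU): [58]
  3. access 58: HIT. Cache (LRU->MRU): [58]
  4. access 58: HIT. Cache (LRU->MRU): [58]
  5. access 58: HIT. Cache (LRU->MRU): [58]
  6. access 58: HIT. Cache (LRU->MRU): [58]
  7. access 27: MISS. Cache (LRU->MRU): [58 27]
  8. access 58: HIT. Cache (LRU->MRU): [27 58]
  9. access 27: HIT. Cache (LRU->MRU): [58 27]
  10. access 79: MISS. Cache (LRU->MRU): [58 27 79]
  11. access 79: HIT. Cache (LRU->MRU): [58 27 79]
  12. access 27: HIT. Cache (LRU->MRU): [58 79 27]
  13. access 79: HIT. Cache (LRU->MRU): [58 27 79]
  14. access 58: HIT. Cache (LRU->MRU): [27 79 58]
  15. access 85: MISS. Cache (LRU->MRU): [27 79 58 85]
  16. access 79: HIT. Cache (LRU->MRU): [27 58 85 79]
  17. access 27: HIT. Cache (LRU->MRU): [58 85 79 27]
  18. access 79: HIT. Cache (LRU->MRU): [58 85 27 79]
  19. access 79: HIT. Cache (LRU->MRU): [58 85 27 79]
  20. access 79: HIT. Cache (LRU->MRU): [58 85 27 79]
  21. access 85: HIT. Cache (LRU->MRU): [58 27 79 85]
  22. access 14: MISS. Cache (LRU->MRU): [58 27 79 85 14]
  23. access 27: HIT. Cache (LRU->MRU): [58 79 85 14 27]
  24. access 85: HIT. Cache (LRU->MRU): [58 79 14 27 85]
  25. access 79: HIT. Cache (LRU->MRU): [58 14 27 85 79]
  26. access 85: HIT. Cache (LRU->MRU): [58 14 27 79 85]
  27. access 27: HIT. Cache (LRU->MRU): [58 14 79 85 27]
  28. access 79: HIT. Cache (LRU->MRU): [58 14 85 27 79]
  29. access 85: HIT. Cache (LRU->MRU): [58 14 27 79 85]
  30. access 85: HIT. Cache (LRU->MRU): [58 14 27 79 85]
  31. access 86: MISS, evict 58. Cache (LRU->MRU): [14 27 79 85 86]
Total: 25 hits, 6 misses, 1 evictions

Answer: 1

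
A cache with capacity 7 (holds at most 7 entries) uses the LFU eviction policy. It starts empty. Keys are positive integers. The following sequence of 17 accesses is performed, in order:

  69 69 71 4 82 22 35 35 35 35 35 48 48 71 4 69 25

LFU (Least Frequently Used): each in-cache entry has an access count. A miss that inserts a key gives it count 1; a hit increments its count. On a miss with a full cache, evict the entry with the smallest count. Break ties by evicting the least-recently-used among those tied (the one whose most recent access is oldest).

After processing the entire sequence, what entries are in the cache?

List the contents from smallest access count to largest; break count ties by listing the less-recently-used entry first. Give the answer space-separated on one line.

LFU simulation (capacity=7):
  1. access 69: MISS. Cache: [69(c=1)]
  2. access 69: HIT, count now 2. Cache: [69(c=2)]
  3. access 71: MISS. Cache: [71(c=1) 69(c=2)]
  4. access 4: MISS. Cache: [71(c=1) 4(c=1) 69(c=2)]
  5. access 82: MISS. Cache: [71(c=1) 4(c=1) 82(c=1) 69(c=2)]
  6. access 22: MISS. Cache: [71(c=1) 4(c=1) 82(c=1) 22(c=1) 69(c=2)]
  7. access 35: MISS. Cache: [71(c=1) 4(c=1) 82(c=1) 22(c=1) 35(c=1) 69(c=2)]
  8. access 35: HIT, count now 2. Cache: [71(c=1) 4(c=1) 82(c=1) 22(c=1) 69(c=2) 35(c=2)]
  9. access 35: HIT, count now 3. Cache: [71(c=1) 4(c=1) 82(c=1) 22(c=1) 69(c=2) 35(c=3)]
  10. access 35: HIT, count now 4. Cache: [71(c=1) 4(c=1) 82(c=1) 22(c=1) 69(c=2) 35(c=4)]
  11. access 35: HIT, count now 5. Cache: [71(c=1) 4(c=1) 82(c=1) 22(c=1) 69(c=2) 35(c=5)]
  12. access 48: MISS. Cache: [71(c=1) 4(c=1) 82(c=1) 22(c=1) 48(c=1) 69(c=2) 35(c=5)]
  13. access 48: HIT, count now 2. Cache: [71(c=1) 4(c=1) 82(c=1) 22(c=1) 69(c=2) 48(c=2) 35(c=5)]
  14. access 71: HIT, count now 2. Cache: [4(c=1) 82(c=1) 22(c=1) 69(c=2) 48(c=2) 71(c=2) 35(c=5)]
  15. access 4: HIT, count now 2. Cache: [82(c=1) 22(c=1) 69(c=2) 48(c=2) 71(c=2) 4(c=2) 35(c=5)]
  16. access 69: HIT, count now 3. Cache: [82(c=1) 22(c=1) 48(c=2) 71(c=2) 4(c=2) 69(c=3) 35(c=5)]
  17. access 25: MISS, evict 82(c=1). Cache: [22(c=1) 25(c=1) 48(c=2) 71(c=2) 4(c=2) 69(c=3) 35(c=5)]
Total: 9 hits, 8 misses, 1 evictions

Answer: 22 25 48 71 4 69 35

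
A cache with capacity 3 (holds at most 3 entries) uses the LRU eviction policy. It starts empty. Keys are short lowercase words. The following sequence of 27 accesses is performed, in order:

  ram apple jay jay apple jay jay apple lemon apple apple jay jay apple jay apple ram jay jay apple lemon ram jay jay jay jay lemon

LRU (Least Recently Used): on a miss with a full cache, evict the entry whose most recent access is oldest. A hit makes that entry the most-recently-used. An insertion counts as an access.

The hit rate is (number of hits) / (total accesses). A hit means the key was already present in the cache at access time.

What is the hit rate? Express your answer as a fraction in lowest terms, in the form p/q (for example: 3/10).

Answer: 19/27

Derivation:
LRU simulation (capacity=3):
  1. access ram: MISS. Cache (LRU->MRU): [ram]
  2. access apple: MISS. Cache (LRU->MRU): [ram apple]
  3. access jay: MISS. Cache (LRU->MRU): [ram apple jay]
  4. access jay: HIT. Cache (LRU->MRU): [ram apple jay]
  5. access apple: HIT. Cache (LRU->MRU): [ram jay apple]
  6. access jay: HIT. Cache (LRU->MRU): [ram apple jay]
  7. access jay: HIT. Cache (LRU->MRU): [ram apple jay]
  8. access apple: HIT. Cache (LRU->MRU): [ram jay apple]
  9. access lemon: MISS, evict ram. Cache (LRU->MRU): [jay apple lemon]
  10. access apple: HIT. Cache (LRU->MRU): [jay lemon apple]
  11. access apple: HIT. Cache (LRU->MRU): [jay lemon apple]
  12. access jay: HIT. Cache (LRU->MRU): [lemon apple jay]
  13. access jay: HIT. Cache (LRU->MRU): [lemon apple jay]
  14. access apple: HIT. Cache (LRU->MRU): [lemon jay apple]
  15. access jay: HIT. Cache (LRU->MRU): [lemon apple jay]
  16. access apple: HIT. Cache (LRU->MRU): [lemon jay apple]
  17. access ram: MISS, evict lemon. Cache (LRU->MRU): [jay apple ram]
  18. access jay: HIT. Cache (LRU->MRU): [apple ram jay]
  19. access jay: HIT. Cache (LRU->MRU): [apple ram jay]
  20. access apple: HIT. Cache (LRU->MRU): [ram jay apple]
  21. access lemon: MISS, evict ram. Cache (LRU->MRU): [jay apple lemon]
  22. access ram: MISS, evict jay. Cache (LRU->MRU): [apple lemon ram]
  23. access jay: MISS, evict apple. Cache (LRU->MRU): [lemon ram jay]
  24. access jay: HIT. Cache (LRU->MRU): [lemon ram jay]
  25. access jay: HIT. Cache (LRU->MRU): [lemon ram jay]
  26. access jay: HIT. Cache (LRU->MRU): [lemon ram jay]
  27. access lemon: HIT. Cache (LRU->MRU): [ram jay lemon]
Total: 19 hits, 8 misses, 5 evictions

Hit rate = 19/27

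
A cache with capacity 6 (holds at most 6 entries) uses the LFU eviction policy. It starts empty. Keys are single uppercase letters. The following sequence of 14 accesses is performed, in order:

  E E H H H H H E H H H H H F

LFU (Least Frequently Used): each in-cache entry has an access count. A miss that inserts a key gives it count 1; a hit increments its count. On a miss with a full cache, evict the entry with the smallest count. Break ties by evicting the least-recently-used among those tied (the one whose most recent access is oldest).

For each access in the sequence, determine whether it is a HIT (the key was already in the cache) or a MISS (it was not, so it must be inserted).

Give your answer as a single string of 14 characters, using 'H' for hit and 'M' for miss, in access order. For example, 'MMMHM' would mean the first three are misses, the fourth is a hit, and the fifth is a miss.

LFU simulation (capacity=6):
  1. access E: MISS. Cache: [E(c=1)]
  2. access E: HIT, count now 2. Cache: [E(c=2)]
  3. access H: MISS. Cache: [H(c=1) E(c=2)]
  4. access H: HIT, count now 2. Cache: [E(c=2) H(c=2)]
  5. access H: HIT, count now 3. Cache: [E(c=2) H(c=3)]
  6. access H: HIT, count now 4. Cache: [E(c=2) H(c=4)]
  7. access H: HIT, count now 5. Cache: [E(c=2) H(c=5)]
  8. access E: HIT, count now 3. Cache: [E(c=3) H(c=5)]
  9. access H: HIT, count now 6. Cache: [E(c=3) H(c=6)]
  10. access H: HIT, count now 7. Cache: [E(c=3) H(c=7)]
  11. access H: HIT, count now 8. Cache: [E(c=3) H(c=8)]
  12. access H: HIT, count now 9. Cache: [E(c=3) H(c=9)]
  13. access H: HIT, count now 10. Cache: [E(c=3) H(c=10)]
  14. access F: MISS. Cache: [F(c=1) E(c=3) H(c=10)]
Total: 11 hits, 3 misses, 0 evictions

Answer: MHMHHHHHHHHHHM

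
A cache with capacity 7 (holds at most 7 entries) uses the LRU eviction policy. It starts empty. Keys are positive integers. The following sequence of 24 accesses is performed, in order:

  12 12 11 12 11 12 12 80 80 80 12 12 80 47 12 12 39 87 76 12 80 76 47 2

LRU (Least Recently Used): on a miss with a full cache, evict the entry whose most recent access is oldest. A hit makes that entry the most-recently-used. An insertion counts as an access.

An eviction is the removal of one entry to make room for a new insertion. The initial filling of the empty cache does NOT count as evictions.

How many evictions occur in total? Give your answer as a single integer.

LRU simulation (capacity=7):
  1. access 12: MISS. Cache (LRU->MRU): [12]
  2. access 12: HIT. Cache (LRU->MRU): [12]
  3. access 11: MISS. Cache (LRU->MRU): [12 11]
  4. access 12: HIT. Cache (LRU->MRU): [11 12]
  5. access 11: HIT. Cache (LRU->MRU): [12 11]
  6. access 12: HIT. Cache (LRU->MRU): [11 12]
  7. access 12: HIT. Cache (LRU->MRU): [11 12]
  8. access 80: MISS. Cache (LRU->MRU): [11 12 80]
  9. access 80: HIT. Cache (LRU->MRU): [11 12 80]
  10. access 80: HIT. Cache (LRU->MRU): [11 12 80]
  11. access 12: HIT. Cache (LRU->MRU): [11 80 12]
  12. access 12: HIT. Cache (LRU->MRU): [11 80 12]
  13. access 80: HIT. Cache (LRU->MRU): [11 12 80]
  14. access 47: MISS. Cache (LRU->MRU): [11 12 80 47]
  15. access 12: HIT. Cache (LRU->MRU): [11 80 47 12]
  16. access 12: HIT. Cache (LRU->MRU): [11 80 47 12]
  17. access 39: MISS. Cache (LRU->MRU): [11 80 47 12 39]
  18. access 87: MISS. Cache (LRU->MRU): [11 80 47 12 39 87]
  19. access 76: MISS. Cache (LRU->MRU): [11 80 47 12 39 87 76]
  20. access 12: HIT. Cache (LRU->MRU): [11 80 47 39 87 76 12]
  21. access 80: HIT. Cache (LRU->MRU): [11 47 39 87 76 12 80]
  22. access 76: HIT. Cache (LRU->MRU): [11 47 39 87 12 80 76]
  23. access 47: HIT. Cache (LRU->MRU): [11 39 87 12 80 76 47]
  24. access 2: MISS, evict 11. Cache (LRU->MRU): [39 87 12 80 76 47 2]
Total: 16 hits, 8 misses, 1 evictions

Answer: 1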